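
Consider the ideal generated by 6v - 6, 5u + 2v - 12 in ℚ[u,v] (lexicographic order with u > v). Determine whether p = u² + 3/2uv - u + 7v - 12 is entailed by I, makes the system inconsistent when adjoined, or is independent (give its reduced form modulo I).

u² + 3/2uv - u + 7v - 12 lies in I (it reduces to 0).

First compute the reduced Gröbner basis of I by Buchberger's algorithm.
f_1 = 6v - 6, LT = v.
f_2 = 5u + 2v - 12, LT = u.

The S-polynomials (S(f_1,f_2)) all reduce to 0 modulo the current basis, so we have a Gröbner basis.
Inter-reduce: drop elements whose leading term is divisible by another's, tail-reduce, and make monic.
Reduced Gröbner basis: {u - 2, v - 1}.
Label its elements g_1 = u - 2, g_2 = v - 1.

Reduce p = u² + 3/2uv - u + 7v - 12 modulo G:
  leading term u²: subtract (u)·g_1 from u² + 3/2uv - u + 7v - 12 → 3/2uv + u + 7v - 12
  leading term uv: subtract (3/2v)·g_1 from 3/2uv + u + 7v - 12 → u + 10v - 12
  leading term u: subtract (1)·g_1 from u + 10v - 12 → 10v - 10
  leading term v: subtract (10)·g_2 from 10v - 10 → 0
  normal form = 0.
Since the normal form is 0, p ∈ I.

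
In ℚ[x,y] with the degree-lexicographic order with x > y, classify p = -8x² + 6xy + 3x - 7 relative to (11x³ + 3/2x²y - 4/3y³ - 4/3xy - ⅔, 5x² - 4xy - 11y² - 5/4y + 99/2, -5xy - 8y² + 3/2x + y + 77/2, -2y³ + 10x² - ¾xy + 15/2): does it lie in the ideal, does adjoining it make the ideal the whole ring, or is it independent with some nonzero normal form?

First compute the reduced Gröbner basis of I by Buchberger's algorithm.
f_1 = 11x³ + 3/2x²y - 4/3y³ - 4/3xy - ⅔, LT = x³.
f_2 = 5x² - 4xy - 11y² - 5/4y + 99/2, LT = x².
f_3 = -5xy - 8y² + 3/2x + y + 77/2, LT = xy.
f_4 = -2y³ + 10x² - ¾xy + 15/2, LT = y³.

S(f_1,f_2): lcm = x³. S = 103/110x²y + 11/5xy² - 4/33y³ + 17/132xy - 99/10x - 2/33.
  reduce S modulo (f_1, f_2, f_3, f_4):
  remainder -167777/11000y² - 555233/44000x + 35863/4400y + 504481/8800 ≠ 0; add h_5 = -167777/11000y² - 555233/44000x + 35863/4400y + 504481/8800 to the basis.

S(f_1,f_3): lcm = x³y. S = -161/110x²y² - 4/33y⁴ + 3/10x³ + ⅕x²y - 4/33xy² + 77/10x² - 2/33y.
  reduce S modulo (f_1, f_2, f_3, f_4, h_5):
  remainder 196322337559/13422160000x - 250471985949/73821880000y - 1157657769353/147643760000 ≠ 0; add h_6 = 196322337559/13422160000x - 250471985949/73821880000y - 1157657769353/147643760000 to the basis.

S(f_2,f_3): lcm = x²y. S = -12/5xy² - 11/5y³ + 3/10x² + ⅕xy - ¼y² + 77/10x + 99/10y.
  reduce S modulo (f_1, f_2, f_3, f_4, h_5, h_6):
  remainder -7911622257349/86381828525960y + 7911622257349/43190914262980 ≠ 0; add h_7 = -7911622257349/86381828525960y + 7911622257349/43190914262980 to the basis.

The other S-polynomials (S(f_1,f_4), S(f_2,f_4), S(f_3,f_4), S(f_1,h_5), S(f_2,h_5), S(f_3,h_5), S(f_4,h_5), S(f_1,h_6), S(f_2,h_6), S(f_3,h_6), S(f_4,h_6), S(h_5,h_6), S(f_1,h_7), S(f_2,h_7), S(f_3,h_7), S(f_4,h_7), S(h_5,h_7), S(h_6,h_7)) all reduce to 0 modulo the current basis, so we have a Gröbner basis.
Inter-reduce: drop elements whose leading term is divisible by another's, tail-reduce, and make monic.
Reduced Gröbner basis: {x - 1, y - 2}.
Label its elements g_1 = x - 1, g_2 = y - 2.

Reduce p = -8x² + 6xy + 3x - 7 modulo G:
  leading term x²: subtract (-8x)·g_1 from -8x² + 6xy + 3x - 7 → 6xy - 5x - 7
  leading term xy: subtract (6y)·g_1 from 6xy - 5x - 7 → -5x + 6y - 7
  leading term x: subtract (-5)·g_1 from -5x + 6y - 7 → 6y - 12
  leading term y: subtract (6)·g_2 from 6y - 12 → 0
  normal form = 0.
Since the normal form is 0, p ∈ I.

Ideal membership is decidable via reduction modulo a Gröbner basis.

-8x² + 6xy + 3x - 7 lies in I (it reduces to 0).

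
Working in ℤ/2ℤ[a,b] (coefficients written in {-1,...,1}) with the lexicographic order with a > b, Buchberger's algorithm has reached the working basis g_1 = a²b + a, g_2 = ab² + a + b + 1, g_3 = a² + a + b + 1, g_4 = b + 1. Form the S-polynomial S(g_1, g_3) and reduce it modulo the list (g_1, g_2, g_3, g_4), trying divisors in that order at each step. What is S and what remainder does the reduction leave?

S(g_1, g_3) = ab + a + b² + b; remainder on division = 0.

lcm(LM(g_1), LM(g_3)) = a²b.
S = (lcm/LT(g_1))·g_1 − (lcm/LT(g_3))·g_3 = ab + a + b² + b.
Reduce S modulo (g_1, g_2, g_3, g_4) in that order:
  leading term ab: subtract (a)·g_4 from ab + a + b² + b → b² + b
  leading term b²: subtract (b)·g_4 from b² + b → 0
The remainder is 0, so this S-polynomial contributes no new basis element.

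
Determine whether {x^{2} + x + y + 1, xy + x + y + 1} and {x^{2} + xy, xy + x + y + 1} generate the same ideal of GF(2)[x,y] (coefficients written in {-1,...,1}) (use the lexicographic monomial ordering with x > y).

Yes, the ideals are equal.

Two ideals are equal iff their reduced Gröbner bases coincide (the reduced basis is unique for a fixed ordering).
Buchberger on the first generating set:
f_1 = x^{2} + x + y + 1, LT = x^{2}.
f_2 = xy + x + y + 1, LT = xy.

S(f_1,f_2): lcm = x^{2}y. S = x^{2} + x + y^{2} + y.
  leading term x^{2}: subtract (1)·f_1 from x^{2} + x + y^{2} + y → y^{2} + 1
  leading term y^{2}: no divisor's leading term divides it; move y^{2} to the remainder.
  leading term 1: no divisor's leading term divides it; move 1 to the remainder.
  remainder y^{2} + 1 ≠ 0; add g_3 = y^{2} + 1 to the basis.

The other S-polynomials (S(f_1,g_3), S(f_2,g_3)) all reduce to 0 modulo the current basis, so we have a Gröbner basis.
Inter-reduce: drop elements whose leading term is divisible by another's, tail-reduce, and make monic.
Reduced Gröbner basis: {x^{2} + x + y + 1, xy + x + y + 1, y^{2} + 1}.

Buchberger on the second generating set:
h_1 = x^{2} + xy, LT = x^{2}.
h_2 = xy + x + y + 1, LT = xy.

S(h_1,h_2): lcm = x^{2}y. S = x^{2} + xy^{2} + xy + x.
  leading term x^{2}: subtract (1)·h_1 from x^{2} + xy^{2} + xy + x → xy^{2} + x
  leading term xy^{2}: subtract (y)·h_2 from xy^{2} + x → xy + x + y^{2} + y
  leading term xy: subtract (1)·h_2 from xy + x + y^{2} + y → y^{2} + 1
  leading term y^{2}: no divisor's leading term divides it; move y^{2} to the remainder.
  leading term 1: no divisor's leading term divides it; move 1 to the remainder.
  remainder y^{2} + 1 ≠ 0; add k_3 = y^{2} + 1 to the basis.

The other S-polynomials (S(h_1,k_3), S(h_2,k_3)) all reduce to 0 modulo the current basis, so we have a Gröbner basis.
Inter-reduce: drop elements whose leading term is divisible by another's, tail-reduce, and make monic.
Reduced Gröbner basis: {x^{2} + x + y + 1, xy + x + y + 1, y^{2} + 1}.

Same reduced basis, so the two generating sets span the same ideal.
The choice of monomial ordering does not affect the verdict — as long as both bases are computed under the same ordering, their equality decides ideal equality.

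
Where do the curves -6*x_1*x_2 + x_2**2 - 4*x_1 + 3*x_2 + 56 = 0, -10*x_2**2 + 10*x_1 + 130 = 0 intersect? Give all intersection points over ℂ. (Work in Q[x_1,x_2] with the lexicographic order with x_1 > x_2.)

Compute a lex Gröbner basis by Buchberger's algorithm.
f_1 = -6*x_1*x_2 - 4*x_1 + x_2**2 + 3*x_2 + 56, LT = x_1*x_2.
f_2 = 10*x_1 - 10*x_2**2 + 130, LT = x_1.

S(f_1,f_2): lcm = x_1*x_2. S = 2/3*x_1 + x_2**3 - 1/6*x_2**2 - 27/2*x_2 - 28/3.
  leading term x_1: subtract (1/15)·f_2 from 2/3*x_1 + x_2**3 - 1/6*x_2**2 - 27/2*x_2 - 28/3 → x_2**3 + 1/2*x_2**2 - 27/2*x_2 - 18
  leading term x_2**3: no divisor's leading term divides it; move x_2**3 to the remainder.
  leading term x_2**2: no divisor's leading term divides it; move 1/2*x_2**2 to the remainder.
  leading term x_2: no divisor's leading term divides it; move -27/2*x_2 to the remainder.
  leading term 1: no divisor's leading term divides it; move -18 to the remainder.
  remainder x_2**3 + 1/2*x_2**2 - 27/2*x_2 - 18 ≠ 0; add h_3 = x_2**3 + 1/2*x_2**2 - 27/2*x_2 - 18 to the basis.

The other S-polynomials (S(f_1,h_3), S(f_2,h_3)) all reduce to 0 modulo the current basis, so we have a Gröbner basis.
Inter-reduce: drop elements whose leading term is divisible by another's, tail-reduce, and make monic.
Reduced Gröbner basis: {x_1 - x_2**2 + 13, x_2**3 + 1/2*x_2**2 - 27/2*x_2 - 18}.

Elimination: the polynomial x_2**3 + 1/2*x_2**2 - 27/2*x_2 - 18 lies in the elimination ideal for x_2, so x_2 ∈ {-3, -3/2, 4}. For each such x_2, the remaining basis elements (now univariate) give the rest of the solution.
  x_2 = -3: the earlier basis element becomes x_1 + 4 = 0, giving x_1 = -4 — point (-4, -3).
  x_2 = -3/2: the earlier basis element becomes x_1 + 43/4 = 0, giving x_1 = -43/4 — point (-43/4, -3/2).
  x_2 = 4: the earlier basis element becomes x_1 - 3 = 0, giving x_1 = 3 — point (3, 4).

{(-4, -3), (-43/4, -3/2), (3, 4)}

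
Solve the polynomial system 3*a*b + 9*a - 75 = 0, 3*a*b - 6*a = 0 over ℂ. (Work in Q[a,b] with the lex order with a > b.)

Compute a lex Gröbner basis by Buchberger's algorithm.
f_1 = 3*a*b + 9*a - 75, LT = a*b.
f_2 = 3*a*b - 6*a, LT = a*b.

S(f_1,f_2): lcm = a*b. S = 5*a - 25.
  leading term a: no divisor's leading term divides it; move 5*a to the remainder.
  leading term 1: no divisor's leading term divides it; move -25 to the remainder.
  remainder 5*a - 25 ≠ 0; add h_3 = 5*a - 25 to the basis.

S(f_1,h_3): lcm = a*b. S = 3*a + 5*b - 25.
  leading term a: subtract (3/5)·h_3 from 3*a + 5*b - 25 → 5*b - 10
  leading term b: no divisor's leading term divides it; move 5*b to the remainder.
  leading term 1: no divisor's leading term divides it; move -10 to the remainder.
  remainder 5*b - 10 ≠ 0; add h_4 = 5*b - 10 to the basis.

The other S-polynomials (S(f_2,h_3), S(f_1,h_4), S(f_2,h_4), S(h_3,h_4)) all reduce to 0 modulo the current basis, so we have a Gröbner basis.
Inter-reduce: drop elements whose leading term is divisible by another's, tail-reduce, and make monic.
Reduced Gröbner basis: {a - 5, b - 2}.

A lex Gröbner basis eliminates variables successively. Here b - 2 depends only on b, with roots {2}; lifting each root through the earlier basis elements recovers the full solutions.
  b = 2: the earlier basis element becomes a - 5 = 0, giving a = 5 — point (5, 2).
Substituting each solution back into the original system confirms all equations vanish.

{(5, 2)}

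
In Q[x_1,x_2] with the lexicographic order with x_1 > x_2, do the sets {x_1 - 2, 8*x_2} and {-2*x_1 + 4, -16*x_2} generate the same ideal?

Yes, the ideals are equal.

Since reduced Gröbner bases are canonical representatives of ideals under a given ordering, it suffices to compute and compare them.
Buchberger on the first generating set:
f_1 = x_1 - 2, LT = x_1.
f_2 = 8*x_2, LT = x_2.

The S-polynomials (S(f_1,f_2)) all reduce to 0 modulo the current basis, so we have a Gröbner basis.
Inter-reduce: drop elements whose leading term is divisible by another's, tail-reduce, and make monic.
Reduced Gröbner basis: {x_1 - 2, x_2}.

Buchberger on the second generating set:
h_1 = -2*x_1 + 4, LT = x_1.
h_2 = -16*x_2, LT = x_2.

The S-polynomials (S(h_1,h_2)) all reduce to 0 modulo the current basis, so we have a Gröbner basis.
Inter-reduce: drop elements whose leading term is divisible by another's, tail-reduce, and make monic.
Reduced Gröbner basis: {x_1 - 2, x_2}.

The two bases agree; hence the ideals are identical.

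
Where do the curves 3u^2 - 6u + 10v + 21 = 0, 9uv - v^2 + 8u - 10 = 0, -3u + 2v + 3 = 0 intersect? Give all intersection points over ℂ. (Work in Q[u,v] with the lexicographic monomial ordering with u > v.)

Compute a lex Gröbner basis by Buchberger's algorithm.
f_1 = 3u^2 - 6u + 10v + 21, LT = u^2.
f_2 = 9uv + 8u - v^2 - 10, LT = uv.
f_3 = -3u + 2v + 3, LT = u.

S(f_1,f_2): lcm = u^2v. S = -8/9u^2 + 1/9uv^2 - 2uv + 10/9u + 10/3v^2 + 7v.
  leading term u^2: subtract (-8/27)·f_1 from -8/9u^2 + 1/9uv^2 - 2uv + 10/9u + 10/3v^2 + 7v → 1/9uv^2 - 2uv - 2/3u + 10/3v^2 + 269/27v + 56/9
  leading term uv^2: subtract (1/81v)·f_2 from 1/9uv^2 - 2uv - 2/3u + 10/3v^2 + 269/27v + 56/9 → -170/81uv - 2/3u + 1/81v^3 + 10/3v^2 + 817/81v + 56/9
  leading term uv: subtract (-170/729)·f_2 from -170/81uv - 2/3u + 1/81v^3 + 10/3v^2 + 817/81v + 56/9 → 874/729u + 1/81v^3 + 2260/729v^2 + 817/81v + 2836/729
  leading term u: subtract (-874/2187)·f_3 from 874/729u + 1/81v^3 + 2260/729v^2 + 817/81v + 2836/729 → 1/81v^3 + 2260/729v^2 + 23807/2187v + 3710/729
  leading term v^3: no divisor's leading term divides it; move 1/81v^3 to the remainder.
  leading term v^2: no divisor's leading term divides it; move 2260/729v^2 to the remainder.
  leading term v: no divisor's leading term divides it; move 23807/2187v to the remainder.
  leading term 1: no divisor's leading term divides it; move 3710/729 to the remainder.
  remainder 1/81v^3 + 2260/729v^2 + 23807/2187v + 3710/729 ≠ 0; add h_4 = 1/81v^3 + 2260/729v^2 + 23807/2187v + 3710/729 to the basis.

S(f_1,f_3): lcm = u^2. S = 2/3uv - u + 10/3v + 7.
  leading term uv: subtract (2/27)·f_2 from 2/3uv - u + 10/3v + 7 → -43/27u + 2/27v^2 + 10/3v + 209/27
  leading term u: subtract (43/81)·f_3 from -43/27u + 2/27v^2 + 10/3v + 209/27 → 2/27v^2 + 184/81v + 166/27
  leading term v^2: no divisor's leading term divides it; move 2/27v^2 to the remainder.
  leading term v: no divisor's leading term divides it; move 184/81v to the remainder.
  leading term 1: no divisor's leading term divides it; move 166/27 to the remainder.
  remainder 2/27v^2 + 184/81v + 166/27 ≠ 0; add h_5 = 2/27v^2 + 184/81v + 166/27 to the basis.

S(f_2,f_3): lcm = uv. S = 8/9u + 5/9v^2 + v - 10/9.
  leading term u: subtract (-8/27)·f_3 from 8/9u + 5/9v^2 + v - 10/9 → 5/9v^2 + 43/27v - 2/9
  leading term v^2: subtract (15/2)·h_5 from 5/9v^2 + 43/27v - 2/9 → -139/9v - 139/3
  leading term v: no divisor's leading term divides it; move -139/9v to the remainder.
  leading term 1: no divisor's leading term divides it; move -139/3 to the remainder.
  remainder -139/9v - 139/3 ≠ 0; add h_6 = -139/9v - 139/3 to the basis.

S(f_1,h_4): leading monomials are coprime, so the S-polynomial reduces to 0 (Buchberger's first criterion).
S(f_2,h_4): lcm = uv^3. S = -2252/9uv^2 - 23807/27uv - 3710/9u - 1/9v^4 - 10/9v^2.
  leading term uv^2: subtract (-2252/81v)·f_2 from -2252/9uv^2 - 23807/27uv - 3710/9u - 1/9v^4 - 10/9v^2 → -53405/81uv - 3710/9u - 1/9v^4 - 2252/81v^3 - 10/9v^2 - 22520/81v
  leading term uv: subtract (-53405/729)·f_2 from -53405/81uv - 3710/9u - 1/9v^4 - 2252/81v^3 - 10/9v^2 - 22520/81v → 126730/729u - 1/9v^4 - 2252/81v^3 - 54215/729v^2 - 22520/81v - 534050/729
  leading term u: subtract (-126730/2187)·f_3 from 126730/729u - 1/9v^4 - 2252/81v^3 - 54215/729v^2 - 22520/81v - 534050/729 → -1/9v^4 - 2252/81v^3 - 54215/729v^2 - 354580/2187v - 407320/729
  leading term v^4: subtract (-9v)·h_4 from -1/9v^4 - 2252/81v^3 - 54215/729v^2 - 354580/2187v - 407320/729 → 8/81v^3 + 17206/729v^2 - 254410/2187v - 407320/729
  leading term v^3: subtract (8)·h_4 from 8/81v^3 + 17206/729v^2 - 254410/2187v - 407320/729 → -874/729v^2 - 444866/2187v - 437000/729
  leading term v^2: subtract (-437/27)·h_5 from -874/729v^2 - 444866/2187v - 437000/729 → -121486/729v - 121486/243
  leading term v: subtract (874/81)·h_6 from -121486/729v - 121486/243 → 0
  remainder 0.

S(f_3,h_4): leading monomials are coprime, so the S-polynomial reduces to 0 (Buchberger's first criterion).
S(f_1,h_5): leading monomials are coprime, so the S-polynomial reduces to 0 (Buchberger's first criterion).
S(f_2,h_5): lcm = uv^2. S = -268/9uv - 83u - 1/9v^3 - 10/9v.
  leading term uv: subtract (-268/81)·f_2 from -268/9uv - 83u - 1/9v^3 - 10/9v → -4579/81u - 1/9v^3 - 268/81v^2 - 10/9v - 2680/81
  leading term u: subtract (4579/243)·f_3 from -4579/81u - 1/9v^3 - 268/81v^2 - 10/9v - 2680/81 → -1/9v^3 - 268/81v^2 - 9428/243v - 7259/81
  leading term v^3: subtract (-9)·h_4 from -1/9v^3 - 268/81v^2 - 9428/243v - 7259/81 → 664/27v^2 + 4793/81v - 1183/27
  leading term v^2: subtract (332)·h_5 from 664/27v^2 + 4793/81v - 1183/27 → -695v - 2085
  leading term v: subtract (45)·h_6 from -695v - 2085 → 0
  remainder 0.

S(f_3,h_5): leading monomials are coprime, so the S-polynomial reduces to 0 (Buchberger's first criterion).
S(h_4,h_5): lcm = v^3. S = 1984/9v^2 + 21566/27v + 3710/9.
  leading term v^2: subtract (2976)·h_5 from 1984/9v^2 + 21566/27v + 3710/9 → -53654/9v - 53654/3
  leading term v: subtract (386)·h_6 from -53654/9v - 53654/3 → 0
  remainder 0.

S(f_1,h_6): leading monomials are coprime, so the S-polynomial reduces to 0 (Buchberger's first criterion).
S(f_2,h_6): lcm = uv. S = -19/9u - 1/9v^2 - 10/9.
  leading term u: subtract (19/27)·f_3 from -19/9u - 1/9v^2 - 10/9 → -1/9v^2 - 38/27v - 29/9
  leading term v^2: subtract (-3/2)·h_5 from -1/9v^2 - 38/27v - 29/9 → 2v + 6
  leading term v: subtract (-18/139)·h_6 from 2v + 6 → 0
  remainder 0.

S(f_3,h_6): leading monomials are coprime, so the S-polynomial reduces to 0 (Buchberger's first criterion).
S(h_4,h_6): lcm = v^3. S = 2233/9v^2 + 23807/27v + 3710/9.
  leading term v^2: subtract (6699/2)·h_5 from 2233/9v^2 + 23807/27v + 3710/9 → -6727v - 20181
  leading term v: subtract (60543/139)·h_6 from -6727v - 20181 → 0
  remainder 0.

S(h_5,h_6): lcm = v^2. S = 83/3v + 83.
  leading term v: subtract (-249/139)·h_6 from 83/3v + 83 → 0
  remainder 0.

Every S-polynomial of the final basis reduces to 0, so we have a Gröbner basis.
Inter-reduce: drop elements whose leading term is divisible by another's, tail-reduce, and make monic.
Reduced Gröbner basis: {u + 1, v + 3}.

The lex basis is triangular: the last element involves only v. Solving v + 3 = 0 gives v ∈ {-3}; substituting each value into the earlier elements determines the remaining variables.
  v = -3: the earlier basis element becomes u + 1 = 0, giving u = -1 — point (-1, -3).
Check: every point annihilates each of the original generators.

{(-1, -3)}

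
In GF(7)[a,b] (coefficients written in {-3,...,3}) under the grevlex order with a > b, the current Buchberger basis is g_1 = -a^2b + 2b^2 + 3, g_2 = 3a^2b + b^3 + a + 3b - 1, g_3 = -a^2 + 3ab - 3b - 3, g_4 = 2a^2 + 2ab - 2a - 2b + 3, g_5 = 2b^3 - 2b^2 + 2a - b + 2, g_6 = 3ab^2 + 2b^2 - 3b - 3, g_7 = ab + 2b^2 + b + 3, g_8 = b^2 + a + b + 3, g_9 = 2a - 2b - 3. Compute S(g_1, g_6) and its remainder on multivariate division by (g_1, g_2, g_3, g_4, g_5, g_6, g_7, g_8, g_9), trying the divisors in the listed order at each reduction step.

S(g_1, g_6) = -3ab^2 - 2b^3 + ab + a - 3b; remainder on division = -b - 1.

lcm(LM(g_1), LM(g_6)) = a^2b^2.
S = (lcm/LT(g_1))·g_1 − (lcm/LT(g_6))·g_6 = -3ab^2 - 2b^3 + ab + a - 3b.
Reduce S modulo (g_1, g_2, g_3, g_4, g_5, g_6, g_7, g_8, g_9) in that order:
  leading term ab^2: subtract (-1)·g_6 from -3ab^2 - 2b^3 + ab + a - 3b → -2b^3 + ab + 2b^2 + a + b - 3
  leading term b^3: subtract (-1)·g_5 from -2b^3 + ab + 2b^2 + a + b - 3 → ab + 3a - 1
  leading term ab: subtract (1)·g_7 from ab + 3a - 1 → -2b^2 + 3a - b + 3
  leading term b^2: subtract (-2)·g_8 from -2b^2 + 3a - b + 3 → -2a + b + 2
  leading term a: subtract (-1)·g_9 from -2a + b + 2 → -b - 1
  leading term b: no divisor's leading term divides it; move -b to the remainder.
  leading term 1: no divisor's leading term divides it; move -1 to the remainder.
The remainder -b - 1 is nonzero, so it would be added as the next basis element.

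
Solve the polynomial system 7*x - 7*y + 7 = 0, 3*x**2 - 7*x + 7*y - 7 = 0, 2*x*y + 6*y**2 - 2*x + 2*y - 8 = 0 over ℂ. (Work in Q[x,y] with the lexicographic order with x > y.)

{(0, 1)}

Compute a lex Gröbner basis by Buchberger's algorithm.
f_1 = 7*x - 7*y + 7, LT = x.
f_2 = 3*x**2 - 7*x + 7*y - 7, LT = x**2.
f_3 = 2*x*y - 2*x + 6*y**2 + 2*y - 8, LT = x*y.

S(f_1,f_2): lcm = x**2. S = -x*y + 10/3*x - 7/3*y + 7/3.
  leading term x*y: subtract (-1/7*y)·f_1 from -x*y + 10/3*x - 7/3*y + 7/3 → 10/3*x - y**2 - 4/3*y + 7/3
  leading term x: subtract (10/21)·f_1 from 10/3*x - y**2 - 4/3*y + 7/3 → -y**2 + 2*y - 1
  leading term y**2: no divisor's leading term divides it; move -y**2 to the remainder.
  leading term y: no divisor's leading term divides it; move 2*y to the remainder.
  leading term 1: no divisor's leading term divides it; move -1 to the remainder.
  remainder -y**2 + 2*y - 1 ≠ 0; add h_4 = -y**2 + 2*y - 1 to the basis.

S(f_1,f_3): lcm = x*y. S = x - 4*y**2 + 4.
  leading term x: subtract (1/7)·f_1 from x - 4*y**2 + 4 → -4*y**2 + y + 3
  leading term y**2: subtract (4)·h_4 from -4*y**2 + y + 3 → -7*y + 7
  leading term y: no divisor's leading term divides it; move -7*y to the remainder.
  leading term 1: no divisor's leading term divides it; move 7 to the remainder.
  remainder -7*y + 7 ≠ 0; add h_5 = -7*y + 7 to the basis.

The other S-polynomials (S(f_2,f_3), S(f_1,h_4), S(f_2,h_4), S(f_3,h_4), S(f_1,h_5), S(f_2,h_5), S(f_3,h_5), S(h_4,h_5)) all reduce to 0 modulo the current basis, so we have a Gröbner basis.
Inter-reduce: drop elements whose leading term is divisible by another's, tail-reduce, and make monic.
Reduced Gröbner basis: {x, y - 1}.

Elimination: the polynomial y - 1 lies in the elimination ideal for y, so y ∈ {1}. For each such y, the remaining basis elements (now univariate) give the rest of the solution.
  y = 1: the earlier basis element becomes x = 0, giving x = 0 — point (0, 1).
Each listed point satisfies every original equation (direct substitution).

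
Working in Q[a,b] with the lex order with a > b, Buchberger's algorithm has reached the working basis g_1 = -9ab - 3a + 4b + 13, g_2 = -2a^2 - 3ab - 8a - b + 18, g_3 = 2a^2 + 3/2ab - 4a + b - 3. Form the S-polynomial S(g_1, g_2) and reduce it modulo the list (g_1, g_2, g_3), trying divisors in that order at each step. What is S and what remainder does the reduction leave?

S(g_1, g_2) = 1/3a^2 - 3/2ab^2 - 40/9ab - 13/9a - 1/2b^2 + 9b; remainder on division = -35/27a - 7/6b^2 + 380/81b - 277/81.

lcm(LM(g_1), LM(g_2)) = a^2b.
S = (lcm/LT(g_1))·g_1 − (lcm/LT(g_2))·g_2 = 1/3a^2 - 3/2ab^2 - 40/9ab - 13/9a - 1/2b^2 + 9b.
Reduce S modulo (g_1, g_2, g_3) in that order:
  leading term a^2: subtract (-1/6)·g_2 from 1/3a^2 - 3/2ab^2 - 40/9ab - 13/9a - 1/2b^2 + 9b → -3/2ab^2 - 89/18ab - 25/9a - 1/2b^2 + 53/6b + 3
  leading term ab^2: subtract (1/6b)·g_1 from -3/2ab^2 - 89/18ab - 25/9a - 1/2b^2 + 53/6b + 3 → -40/9ab - 25/9a - 7/6b^2 + 20/3b + 3
  leading term ab: subtract (40/81)·g_1 from -40/9ab - 25/9a - 7/6b^2 + 20/3b + 3 → -35/27a - 7/6b^2 + 380/81b - 277/81
  leading term a: no divisor's leading term divides it; move -35/27a to the remainder.
  leading term b^2: no divisor's leading term divides it; move -7/6b^2 to the remainder.
  leading term b: no divisor's leading term divides it; move 380/81b to the remainder.
  leading term 1: no divisor's leading term divides it; move -277/81 to the remainder.
The remainder -35/27a - 7/6b^2 + 380/81b - 277/81 is nonzero, so it would be added as the next basis element.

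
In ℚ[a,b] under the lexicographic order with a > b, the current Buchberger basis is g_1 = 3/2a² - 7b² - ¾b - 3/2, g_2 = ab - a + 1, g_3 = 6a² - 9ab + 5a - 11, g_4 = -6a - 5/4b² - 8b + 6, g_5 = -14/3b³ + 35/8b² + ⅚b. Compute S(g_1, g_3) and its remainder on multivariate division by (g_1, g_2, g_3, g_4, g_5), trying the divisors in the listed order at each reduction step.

S(g_1, g_3) = 3/2ab - ⅚a - 14/3b² - ½b + ⅚; remainder on division = -173/36b² - 25/18b.

lcm(LM(g_1), LM(g_3)) = a².
S = (lcm/LT(g_1))·g_1 − (lcm/LT(g_3))·g_3 = 3/2ab - ⅚a - 14/3b² - ½b + ⅚.
Reduce S modulo (g_1, g_2, g_3, g_4, g_5) in that order:
  leading term ab: subtract (3/2)·g_2 from 3/2ab - ⅚a - 14/3b² - ½b + ⅚ → ⅔a - 14/3b² - ½b - ⅔
  leading term a: subtract (-1/9)·g_4 from ⅔a - 14/3b² - ½b - ⅔ → -173/36b² - 25/18b
  leading term b²: no divisor's leading term divides it; move -173/36b² to the remainder.
  leading term b: no divisor's leading term divides it; move -25/18b to the remainder.
The remainder -173/36b² - 25/18b is nonzero, so it would be added as the next basis element.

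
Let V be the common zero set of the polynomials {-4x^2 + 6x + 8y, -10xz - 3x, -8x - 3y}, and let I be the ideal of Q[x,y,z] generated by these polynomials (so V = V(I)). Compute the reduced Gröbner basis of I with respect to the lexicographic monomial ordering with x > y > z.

f_1 = -4x^2 + 6x + 8y, LT = x^2.
f_2 = -10xz - 3x, LT = xz.
f_3 = -8x - 3y, LT = x.

S(f_1,f_2): lcm = x^2z. S = -3/10x^2 - 3/2xz - 2yz.
  reduce S modulo (f_1, f_2, f_3):
  remainder -2yz - 3/5y ≠ 0; add g_4 = -2yz - 3/5y to the basis.

S(f_1,f_3): lcm = x^2. S = -3/8xy - 3/2x - 2y.
  reduce S modulo (f_1, f_2, f_3, g_4):
  remainder 9/64y^2 - 23/16y ≠ 0; add g_5 = 9/64y^2 - 23/16y to the basis.

The other S-polynomials (S(f_2,f_3), S(f_1,g_4), S(f_2,g_4), S(f_3,g_4), S(f_1,g_5), S(f_2,g_5), S(f_3,g_5), S(g_4,g_5)) all reduce to 0 modulo the current basis, so we have a Gröbner basis.
Inter-reduce: drop elements whose leading term is divisible by another's, tail-reduce, and make monic.

G = {x + 3/8y, y^2 - 92/9y, yz + 3/10y}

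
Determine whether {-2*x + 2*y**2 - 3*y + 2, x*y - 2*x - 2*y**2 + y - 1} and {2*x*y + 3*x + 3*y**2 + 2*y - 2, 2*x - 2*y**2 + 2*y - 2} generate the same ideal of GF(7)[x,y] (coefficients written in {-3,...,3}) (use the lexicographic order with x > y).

For a fixed monomial order, each ideal has a unique reduced Gröbner basis; comparing bases decides equality.
Buchberger on the first generating set:
f_1 = -2*x + 2*y**2 - 3*y + 2, LT = x.
f_2 = x*y - 2*x - 2*y**2 + y - 1, LT = x*y.

S(f_1,f_2): lcm = x*y. S = 2*x - y**3 - 2*y + 1.
  reduce S modulo (f_1, f_2):
  remainder -y**3 + 2*y**2 + 2*y + 3 ≠ 0; add g_3 = -y**3 + 2*y**2 + 2*y + 3 to the basis.

The other S-polynomials (S(f_1,g_3), S(f_2,g_3)) all reduce to 0 modulo the current basis, so we have a Gröbner basis.
Inter-reduce: drop elements whose leading term is divisible by another's, tail-reduce, and make monic.
Reduced Gröbner basis: {x - y**2 - 2*y - 1, y**3 - 2*y**2 - 2*y - 3}.

Buchberger on the second generating set:
h_1 = 2*x*y + 3*x + 3*y**2 + 2*y - 2, LT = x*y.
h_2 = 2*x - 2*y**2 + 2*y - 2, LT = x.

S(h_1,h_2): lcm = x*y. S = -2*x + y**3 - 3*y**2 + 2*y - 1.
  reduce S modulo (h_1, h_2):
  remainder y**3 + 2*y**2 - 3*y - 3 ≠ 0; add k_3 = y**3 + 2*y**2 - 3*y - 3 to the basis.

The other S-polynomials (S(h_1,k_3), S(h_2,k_3)) all reduce to 0 modulo the current basis, so we have a Gröbner basis.
Inter-reduce: drop elements whose leading term is divisible by another's, tail-reduce, and make monic.
Reduced Gröbner basis: {x - y**2 + y - 1, y**3 + 2*y**2 - 3*y - 3}.

These differ, so the ideals are not equal.

No, the ideals differ.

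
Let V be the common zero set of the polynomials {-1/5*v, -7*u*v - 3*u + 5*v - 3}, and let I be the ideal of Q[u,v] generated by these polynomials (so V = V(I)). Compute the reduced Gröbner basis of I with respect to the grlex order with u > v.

The reduced Gröbner basis is the canonical form of the ideal for this ordering.

f_1 = -1/5*v, LT = v.
f_2 = -7*u*v - 3*u + 5*v - 3, LT = u*v.

S(f_1,f_2): lcm = u*v. S = -3/7*u + 5/7*v - 3/7.
  leading term u: no divisor's leading term divides it; move -3/7*u to the remainder.
  leading term v: subtract (-25/7)·f_1 from 5/7*v - 3/7 → -3/7
  leading term 1: no divisor's leading term divides it; move -3/7 to the remainder.
  remainder -3/7*u - 3/7 ≠ 0; add g_3 = -3/7*u - 3/7 to the basis.

The other S-polynomials (S(f_1,g_3), S(f_2,g_3)) all reduce to 0 modulo the current basis, so we have a Gröbner basis.
Inter-reduce: drop elements whose leading term is divisible by another's, tail-reduce, and make monic.

G = {u + 1, v}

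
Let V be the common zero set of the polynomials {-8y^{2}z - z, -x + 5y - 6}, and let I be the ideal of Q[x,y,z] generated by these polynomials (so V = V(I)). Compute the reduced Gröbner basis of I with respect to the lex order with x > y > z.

G = {x - 5y + 6, y^{2}z + \tfrac{1}{8}z}

f_1 = -8y^{2}z - z, LT = y^{2}z.
f_2 = -x + 5y - 6, LT = x.

The S-polynomials (S(f_1,f_2)) all reduce to 0 modulo the current basis, so we have a Gröbner basis.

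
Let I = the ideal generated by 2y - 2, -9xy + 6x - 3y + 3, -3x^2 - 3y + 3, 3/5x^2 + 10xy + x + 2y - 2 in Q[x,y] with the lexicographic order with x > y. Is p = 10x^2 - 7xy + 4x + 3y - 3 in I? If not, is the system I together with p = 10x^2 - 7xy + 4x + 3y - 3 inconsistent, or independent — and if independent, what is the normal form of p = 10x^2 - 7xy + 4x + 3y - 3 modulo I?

10x^2 - 7xy + 4x + 3y - 3 lies in I (it reduces to 0).

First compute the reduced Gröbner basis of I by Buchberger's algorithm.
f_1 = 2y - 2, LT = y.
f_2 = -9xy + 6x - 3y + 3, LT = xy.
f_3 = -3x^2 - 3y + 3, LT = x^2.
f_4 = 3/5x^2 + 10xy + x + 2y - 2, LT = x^2.

S(f_1,f_2): lcm = xy. S = -1/3x - 1/3y + 1/3.
  leading term x: no divisor's leading term divides it; move -1/3x to the remainder.
  leading term y: subtract (-1/6)·f_1 from -1/3y + 1/3 → 0
  remainder -1/3x ≠ 0; add h_5 = -1/3x to the basis.

The other S-polynomials (S(f_1,f_3), S(f_1,f_4), S(f_2,f_3), S(f_2,f_4), S(f_3,f_4), S(f_1,h_5), S(f_2,h_5), S(f_3,h_5), S(f_4,h_5)) all reduce to 0 modulo the current basis, so we have a Gröbner basis.
Inter-reduce: drop elements whose leading term is divisible by another's, tail-reduce, and make monic.
Reduced Gröbner basis: {x, y - 1}.
Label its elements g_1 = x, g_2 = y - 1.

Reduce p = 10x^2 - 7xy + 4x + 3y - 3 modulo G:
  leading term x^2: subtract (10x)·g_1 from 10x^2 - 7xy + 4x + 3y - 3 → -7xy + 4x + 3y - 3
  leading term xy: subtract (-7y)·g_1 from -7xy + 4x + 3y - 3 → 4x + 3y - 3
  leading term x: subtract (4)·g_1 from 4x + 3y - 3 → 3y - 3
  leading term y: subtract (3)·g_2 from 3y - 3 → 0
  normal form = 0.
Since the normal form is 0, p ∈ I.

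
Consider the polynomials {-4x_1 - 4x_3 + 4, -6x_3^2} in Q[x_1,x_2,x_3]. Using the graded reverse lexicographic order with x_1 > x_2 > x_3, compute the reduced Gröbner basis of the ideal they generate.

G = {x_3^2, x_1 + x_3 - 1}

The reduced Gröbner basis is the canonical form of the ideal for this ordering.

f_1 = -4x_1 - 4x_3 + 4, LT = x_1.
f_2 = -6x_3^2, LT = x_3^2.

S(f_1,f_2): leading monomials are coprime, so the S-polynomial reduces to 0 (Buchberger's first criterion).
Every S-polynomial of the final basis reduces to 0, so we have a Gröbner basis.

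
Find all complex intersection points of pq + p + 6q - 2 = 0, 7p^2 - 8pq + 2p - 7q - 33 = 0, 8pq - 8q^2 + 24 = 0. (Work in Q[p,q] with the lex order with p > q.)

Compute a lex Gröbner basis by Buchberger's algorithm.
f_1 = pq + p + 6q - 2, LT = pq.
f_2 = 7p^2 - 8pq + 2p - 7q - 33, LT = p^2.
f_3 = 8pq - 8q^2 + 24, LT = pq.

S(f_1,f_2): lcm = p^2q. S = p^2 + 8/7pq^2 + 40/7pq - 2p + q^2 + 33/7q.
  leading term p^2: subtract (1/7)·f_2 from p^2 + 8/7pq^2 + 40/7pq - 2p + q^2 + 33/7q → 8/7pq^2 + 48/7pq - 16/7p + q^2 + 40/7q + 33/7
  leading term pq^2: subtract (8/7q)·f_1 from 8/7pq^2 + 48/7pq - 16/7p + q^2 + 40/7q + 33/7 → 40/7pq - 16/7p - 41/7q^2 + 8q + 33/7
  leading term pq: subtract (40/7)·f_1 from 40/7pq - 16/7p - 41/7q^2 + 8q + 33/7 → -8p - 41/7q^2 - 184/7q + 113/7
  leading term p: no divisor's leading term divides it; move -8p to the remainder.
  leading term q^2: no divisor's leading term divides it; move -41/7q^2 to the remainder.
  leading term q: no divisor's leading term divides it; move -184/7q to the remainder.
  leading term 1: no divisor's leading term divides it; move 113/7 to the remainder.
  remainder -8p - 41/7q^2 - 184/7q + 113/7 ≠ 0; add h_4 = -8p - 41/7q^2 - 184/7q + 113/7 to the basis.

S(f_1,f_3): lcm = pq. S = p + q^2 + 6q - 5.
  leading term p: subtract (-1/8)·h_4 from p + q^2 + 6q - 5 → 15/56q^2 + 19/7q - 167/56
  leading term q^2: no divisor's leading term divides it; move 15/56q^2 to the remainder.
  leading term q: no divisor's leading term divides it; move 19/7q to the remainder.
  leading term 1: no divisor's leading term divides it; move -167/56 to the remainder.
  remainder 15/56q^2 + 19/7q - 167/56 ≠ 0; add h_5 = 15/56q^2 + 19/7q - 167/56 to the basis.

S(f_2,f_3): lcm = p^2q. S = -1/7pq^2 + 2/7pq - 3p - q^2 - 33/7q.
  leading term pq^2: subtract (-1/7q)·f_1 from -1/7pq^2 + 2/7pq - 3p - q^2 - 33/7q → 3/7pq - 3p - 1/7q^2 - 5q
  leading term pq: subtract (3/7)·f_1 from 3/7pq - 3p - 1/7q^2 - 5q → -24/7p - 1/7q^2 - 53/7q + 6/7
  leading term p: subtract (3/7)·h_4 from -24/7p - 1/7q^2 - 53/7q + 6/7 → 116/49q^2 + 181/49q - 297/49
  leading term q^2: subtract (928/105)·h_5 from 116/49q^2 + 181/49q - 297/49 → -2131/105q + 2131/105
  leading term q: no divisor's leading term divides it; move -2131/105q to the remainder.
  leading term 1: no divisor's leading term divides it; move 2131/105 to the remainder.
  remainder -2131/105q + 2131/105 ≠ 0; add h_6 = -2131/105q + 2131/105 to the basis.

The other S-polynomials (S(f_1,h_4), S(f_2,h_4), S(f_3,h_4), S(f_1,h_5), S(f_2,h_5), S(f_3,h_5), S(h_4,h_5), S(f_1,h_6), S(f_2,h_6), S(f_3,h_6), S(h_4,h_6), S(h_5,h_6)) all reduce to 0 modulo the current basis, so we have a Gröbner basis.
Inter-reduce: drop elements whose leading term is divisible by another's, tail-reduce, and make monic.
Reduced Gröbner basis: {p + 2, q - 1}.

From the last basis element, q - 1 = 0, so q takes values in {1}. Each choice, substituted upward through the basis, yields the corresponding point(s) of the solution set.
  q = 1: the earlier basis element becomes p + 2 = 0, giving p = -2 — point (-2, 1).
Each listed point satisfies every original equation (direct substitution).
This is the nonlinear analogue of row-reducing a linear system.

{(-2, 1)}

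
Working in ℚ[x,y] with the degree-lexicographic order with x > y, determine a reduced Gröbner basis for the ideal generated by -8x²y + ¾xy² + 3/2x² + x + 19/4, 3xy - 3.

G = {x² - 14/3x + ½y + 19/6, xy - 1, y² + 2x + 19/3y - 28/3}

Buchberger's algorithm terminates because the ascending chain of leading-term ideals stabilizes.

f_1 = -8x²y + ¾xy² + 3/2x² + x + 19/4, LT = x²y.
f_2 = 3xy - 3, LT = xy.

S(f_1,f_2): lcm = x²y. S = -3/32xy² - 3/16x² + ⅞x - 19/32.
  leading term xy²: subtract (-1/32y)·f_2 from -3/32xy² - 3/16x² + ⅞x - 19/32 → -3/16x² + ⅞x - 3/32y - 19/32
  leading term x²: no divisor's leading term divides it; move -3/16x² to the remainder.
  leading term x: no divisor's leading term divides it; move ⅞x to the remainder.
  leading term y: no divisor's leading term divides it; move -3/32y to the remainder.
  leading term 1: no divisor's leading term divides it; move -19/32 to the remainder.
  remainder -3/16x² + ⅞x - 3/32y - 19/32 ≠ 0; add g_3 = -3/16x² + ⅞x - 3/32y - 19/32 to the basis.

S(f_1,g_3): lcm = x²y. S = -3/32xy² - 3/16x² + 14/3xy - ½y² - ⅛x - 19/6y - 19/32.
  leading term xy²: subtract (-1/32y)·f_2 from -3/32xy² - 3/16x² + 14/3xy - ½y² - ⅛x - 19/6y - 19/32 → -3/16x² + 14/3xy - ½y² - ⅛x - 313/96y - 19/32
  leading term x²: subtract (1)·g_3 from -3/16x² + 14/3xy - ½y² - ⅛x - 313/96y - 19/32 → 14/3xy - ½y² - x - 19/6y
  leading term xy: subtract (14/9)·f_2 from 14/3xy - ½y² - x - 19/6y → -½y² - x - 19/6y + 14/3
  leading term y²: no divisor's leading term divides it; move -½y² to the remainder.
  leading term x: no divisor's leading term divides it; move -x to the remainder.
  leading term y: no divisor's leading term divides it; move -19/6y to the remainder.
  leading term 1: no divisor's leading term divides it; move 14/3 to the remainder.
  remainder -½y² - x - 19/6y + 14/3 ≠ 0; add g_4 = -½y² - x - 19/6y + 14/3 to the basis.

The other S-polynomials (S(f_2,g_3), S(f_1,g_4), S(f_2,g_4), S(g_3,g_4)) all reduce to 0 modulo the current basis, so we have a Gröbner basis.
Inter-reduce: drop elements whose leading term is divisible by another's, tail-reduce, and make monic.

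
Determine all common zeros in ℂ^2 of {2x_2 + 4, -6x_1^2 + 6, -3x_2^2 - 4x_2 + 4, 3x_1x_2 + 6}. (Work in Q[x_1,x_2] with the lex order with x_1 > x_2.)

Compute a lex Gröbner basis by Buchberger's algorithm.
f_1 = 2x_2 + 4, LT = x_2.
f_2 = -6x_1^2 + 6, LT = x_1^2.
f_3 = -3x_2^2 - 4x_2 + 4, LT = x_2^2.
f_4 = 3x_1x_2 + 6, LT = x_1x_2.

S(f_1,f_4): lcm = x_1x_2. S = 2x_1 - 2.
  leading term x_1: no divisor's leading term divides it; move 2x_1 to the remainder.
  leading term 1: no divisor's leading term divides it; move -2 to the remainder.
  remainder 2x_1 - 2 ≠ 0; add h_5 = 2x_1 - 2 to the basis.

The other S-polynomials (S(f_1,f_2), S(f_1,f_3), S(f_2,f_3), S(f_2,f_4), S(f_3,f_4), S(f_1,h_5), S(f_2,h_5), S(f_3,h_5), S(f_4,h_5)) all reduce to 0 modulo the current basis, so we have a Gröbner basis.
Inter-reduce: drop elements whose leading term is divisible by another's, tail-reduce, and make monic.
Reduced Gröbner basis: {x_1 - 1, x_2 + 2}.

Elimination: the polynomial x_2 + 2 lies in the elimination ideal for x_2, so x_2 ∈ {-2}. For each such x_2, the remaining basis elements (now univariate) give the rest of the solution.
  x_2 = -2: the earlier basis element becomes x_1 - 1 = 0, giving x_1 = 1 — point (1, -2).
Substituting each solution back into the original system confirms all equations vanish.

{(1, -2)}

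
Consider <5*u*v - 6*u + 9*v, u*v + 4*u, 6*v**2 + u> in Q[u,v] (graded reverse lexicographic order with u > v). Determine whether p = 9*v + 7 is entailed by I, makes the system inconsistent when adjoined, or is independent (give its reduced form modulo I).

Adjoining 9*v + 7 makes the ideal the whole ring: the system is inconsistent.

First compute the reduced Gröbner basis of I by Buchberger's algorithm.
f_1 = 5*u*v - 6*u + 9*v, LT = u*v.
f_2 = u*v + 4*u, LT = u*v.
f_3 = 6*v**2 + u, LT = v**2.

S(f_1,f_2): lcm = u*v. S = -26/5*u + 9/5*v.
  reduce S modulo (f_1, f_2, f_3):
  remainder -26/5*u + 9/5*v ≠ 0; add h_4 = -26/5*u + 9/5*v to the basis.

S(f_1,f_3): lcm = u*v**2. S = -1/6*u**2 - 6/5*u*v + 9/5*v**2.
  reduce S modulo (f_1, f_2, f_3, h_4):
  remainder 1107/676*v ≠ 0; add h_5 = 1107/676*v to the basis.

The other S-polynomials (S(f_2,f_3), S(f_1,h_4), S(f_2,h_4), S(f_3,h_4), S(f_1,h_5), S(f_2,h_5), S(f_3,h_5), S(h_4,h_5)) all reduce to 0 modulo the current basis, so we have a Gröbner basis.
Inter-reduce: drop elements whose leading term is divisible by another's, tail-reduce, and make monic.
Reduced Gröbner basis: {u, v}.
Label its elements g_1 = u, g_2 = v.

Reduce p = 9*v + 7 modulo G:
  leading term v: subtract (9)·g_2 from 9*v + 7 → 7
  leading term 1: no divisor's leading term divides it; move 7 to the remainder.
  normal form = 7.
The normal form is nonzero, so p ∉ I. Since p minus its normal form lies in I, I + (p) = I + (r) where r = 7; decide whether this ideal is the whole ring.
Here r = 7 is a nonzero constant, hence a unit: 1 ∈ I + (p), the Gröbner basis of I + (p) is {1}, and the enlarged system has no common solution — adjoining p is inconsistent.

Ideal membership is decidable via reduction modulo a Gröbner basis.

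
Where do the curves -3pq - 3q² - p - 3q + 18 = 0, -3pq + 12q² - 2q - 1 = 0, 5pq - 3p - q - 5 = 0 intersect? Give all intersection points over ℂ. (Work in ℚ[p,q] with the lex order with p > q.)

{(3, 1)}

Compute a lex Gröbner basis by Buchberger's algorithm.
f_1 = -3pq - p - 3q² - 3q + 18, LT = pq.
f_2 = -3pq + 12q² - 2q - 1, LT = pq.
f_3 = 5pq - 3p - q - 5, LT = pq.

S(f_1,f_2): lcm = pq. S = ⅓p + 5q² + ⅓q - 19/3.
  leading term p: no divisor's leading term divides it; move ⅓p to the remainder.
  leading term q²: no divisor's leading term divides it; move 5q² to the remainder.
  leading term q: no divisor's leading term divides it; move ⅓q to the remainder.
  leading term 1: no divisor's leading term divides it; move -19/3 to the remainder.
  remainder ⅓p + 5q² + ⅓q - 19/3 ≠ 0; add h_4 = ⅓p + 5q² + ⅓q - 19/3 to the basis.

S(f_1,f_3): lcm = pq. S = 14/15p + q² + 6/5q - 5.
  leading term p: subtract (14/5)·h_4 from 14/15p + q² + 6/5q - 5 → -13q² + 4/15q + 191/15
  leading term q²: no divisor's leading term divides it; move -13q² to the remainder.
  leading term q: no divisor's leading term divides it; move 4/15q to the remainder.
  leading term 1: no divisor's leading term divides it; move 191/15 to the remainder.
  remainder -13q² + 4/15q + 191/15 ≠ 0; add h_5 = -13q² + 4/15q + 191/15 to the basis.

S(f_1,h_4): lcm = pq. S = ⅓p - 15q³ + 20q - 6.
  leading term p: subtract (1)·h_4 from ⅓p - 15q³ + 20q - 6 → -15q³ - 5q² + 59/3q + ⅓
  leading term q³: subtract (15/13q)·h_5 from -15q³ - 5q² + 59/3q + ⅓ → -69/13q² + 194/39q + ⅓
  leading term q²: subtract (69/169)·h_5 from -69/13q² + 194/39q + ⅓ → 12334/2535q - 12334/2535
  leading term q: no divisor's leading term divides it; move 12334/2535q to the remainder.
  leading term 1: no divisor's leading term divides it; move -12334/2535 to the remainder.
  remainder 12334/2535q - 12334/2535 ≠ 0; add h_6 = 12334/2535q - 12334/2535 to the basis.

The other S-polynomials (S(f_2,f_3), S(f_2,h_4), S(f_3,h_4), S(f_1,h_5), S(f_2,h_5), S(f_3,h_5), S(h_4,h_5), S(f_1,h_6), S(f_2,h_6), S(f_3,h_6), S(h_4,h_6), S(h_5,h_6)) all reduce to 0 modulo the current basis, so we have a Gröbner basis.
Inter-reduce: drop elements whose leading term is divisible by another's, tail-reduce, and make monic.
Reduced Gröbner basis: {p - 3, q - 1}.

Since the basis is lex-ordered, q - 1 is univariate in q. Its roots are {1}. Back-substituting each root into the other basis elements fixes the other coordinates.
  q = 1: the earlier basis element becomes p - 3 = 0, giving p = 3 — point (3, 1).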